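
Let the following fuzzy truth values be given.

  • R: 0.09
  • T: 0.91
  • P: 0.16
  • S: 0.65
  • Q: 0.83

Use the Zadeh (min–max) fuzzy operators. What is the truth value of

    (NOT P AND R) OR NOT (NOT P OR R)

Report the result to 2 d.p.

NOT P = 1 − 0.16 = 0.84
NOT P AND R = min(a, b) on (0.84, 0.09) = 0.09
NOT P = 1 − 0.16 = 0.84
NOT P OR R = max(a, b) on (0.84, 0.09) = 0.84
NOT (NOT P OR R) = 1 − 0.84 = 0.16
(NOT P AND R) OR NOT (NOT P OR R) = max(a, b) on (0.09, 0.16) = 0.16

0.16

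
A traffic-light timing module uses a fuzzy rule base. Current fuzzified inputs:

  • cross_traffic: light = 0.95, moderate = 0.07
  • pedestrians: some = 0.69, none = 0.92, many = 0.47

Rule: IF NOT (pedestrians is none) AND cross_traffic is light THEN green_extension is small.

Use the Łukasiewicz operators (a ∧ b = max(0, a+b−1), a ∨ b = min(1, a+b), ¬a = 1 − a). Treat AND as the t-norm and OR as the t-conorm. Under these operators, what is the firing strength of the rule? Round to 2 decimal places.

firing strength: ¬none=1−0.92=0.08, light=0.95; AND[max(0, a+b−1)] → w = 0.03

0.03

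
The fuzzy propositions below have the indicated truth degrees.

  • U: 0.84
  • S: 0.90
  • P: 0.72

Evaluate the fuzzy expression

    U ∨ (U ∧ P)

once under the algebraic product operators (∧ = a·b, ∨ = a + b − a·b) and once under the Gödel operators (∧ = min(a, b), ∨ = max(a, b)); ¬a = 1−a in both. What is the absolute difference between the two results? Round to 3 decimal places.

0.097

Under algebraic product:
  U ∧ P = a·b on (0.8400, 0.7200) = 0.6048
  U ∨ (U ∧ P) = a + b − a·b on (0.8400, 0.6048) = 0.9368
  → value = 0.9368
Under Gödel:
  U ∧ P = min(a, b) on (0.84, 0.72) = 0.72
  U ∨ (U ∧ P) = max(a, b) on (0.84, 0.72) = 0.84
  → value = 0.8400
|0.9368 − 0.8400| = 0.097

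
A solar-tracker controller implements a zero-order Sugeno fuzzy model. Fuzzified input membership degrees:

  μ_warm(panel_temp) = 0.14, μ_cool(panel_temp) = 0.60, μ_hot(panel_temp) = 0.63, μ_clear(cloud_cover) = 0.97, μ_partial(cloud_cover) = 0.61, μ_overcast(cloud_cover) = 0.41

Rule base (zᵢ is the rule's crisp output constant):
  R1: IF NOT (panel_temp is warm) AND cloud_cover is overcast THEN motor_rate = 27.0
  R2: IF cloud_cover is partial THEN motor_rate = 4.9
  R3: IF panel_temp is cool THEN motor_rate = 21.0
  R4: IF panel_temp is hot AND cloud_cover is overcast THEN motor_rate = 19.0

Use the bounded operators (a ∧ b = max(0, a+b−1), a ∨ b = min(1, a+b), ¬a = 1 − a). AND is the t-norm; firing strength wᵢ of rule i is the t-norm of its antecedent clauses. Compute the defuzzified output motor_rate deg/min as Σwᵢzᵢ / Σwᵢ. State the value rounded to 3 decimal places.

R1 (z=27.0): ¬warm=1−0.14=0.86, overcast=0.41; AND[max(0, a+b−1)] → w = 0.27
R2 (z=4.9): partial=0.61 → w = 0.61
R3 (z=21.0): cool=0.60 → w = 0.60
R4 (z=19.0): hot=0.63, overcast=0.41; AND[max(0, a+b−1)] → w = 0.04
Weighted average = (0.27·27.0 + 0.61·4.9 + 0.60·21.0 + 0.04·19.0) / (0.27 + 0.61 + 0.60 + 0.04)
  = 23.6390 / 1.5200 = 15.552

15.552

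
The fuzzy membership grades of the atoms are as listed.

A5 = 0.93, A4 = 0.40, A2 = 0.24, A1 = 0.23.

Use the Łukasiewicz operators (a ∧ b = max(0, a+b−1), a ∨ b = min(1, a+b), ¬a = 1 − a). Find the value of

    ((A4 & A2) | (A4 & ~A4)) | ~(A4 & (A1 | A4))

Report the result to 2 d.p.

0.97

A4 & A2 = max(0, a+b−1) on (0.40, 0.24) = 0.00
~A4 = 1 − 0.40 = 0.60
A4 & ~A4 = max(0, a+b−1) on (0.40, 0.60) = 0.00
(A4 & A2) | (A4 & ~A4) = min(1, a+b) on (0.00, 0.00) = 0.00
A1 | A4 = min(1, a+b) on (0.23, 0.40) = 0.63
A4 & (A1 | A4) = max(0, a+b−1) on (0.40, 0.63) = 0.03
~(A4 & (A1 | A4)) = 1 − 0.03 = 0.97
((A4 & A2) | (A4 & ~A4)) | ~(A4 & (A1 | A4)) = min(1, a+b) on (0.00, 0.97) = 0.97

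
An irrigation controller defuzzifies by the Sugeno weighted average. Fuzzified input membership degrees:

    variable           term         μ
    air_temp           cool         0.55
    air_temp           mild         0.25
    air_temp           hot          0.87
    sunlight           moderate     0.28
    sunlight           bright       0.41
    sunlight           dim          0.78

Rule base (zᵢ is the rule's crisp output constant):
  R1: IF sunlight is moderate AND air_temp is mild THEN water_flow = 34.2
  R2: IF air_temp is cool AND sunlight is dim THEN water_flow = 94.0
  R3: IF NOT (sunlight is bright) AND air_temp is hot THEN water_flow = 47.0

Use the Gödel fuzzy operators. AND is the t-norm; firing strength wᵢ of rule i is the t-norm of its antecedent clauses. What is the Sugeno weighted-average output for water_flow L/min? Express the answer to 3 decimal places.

63.295

R1 (z=34.2): moderate=0.28, mild=0.25; AND[min(a, b)] → w = 0.25
R2 (z=94.0): cool=0.55, dim=0.78; AND[min(a, b)] → w = 0.55
R3 (z=47.0): ¬bright=1−0.41=0.59, hot=0.87; AND[min(a, b)] → w = 0.59
Weighted average = (0.25·34.2 + 0.55·94.0 + 0.59·47.0) / (0.25 + 0.55 + 0.59)
  = 87.9800 / 1.3900 = 63.295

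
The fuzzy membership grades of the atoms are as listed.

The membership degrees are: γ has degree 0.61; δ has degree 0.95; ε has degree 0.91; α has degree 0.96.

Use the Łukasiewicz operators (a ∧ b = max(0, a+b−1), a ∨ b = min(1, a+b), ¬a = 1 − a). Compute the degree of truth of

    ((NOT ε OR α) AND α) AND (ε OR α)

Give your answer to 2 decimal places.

NOT ε = 1 − 0.91 = 0.09
NOT ε OR α = min(1, a+b) on (0.09, 0.96) = 1.00
(NOT ε OR α) AND α = max(0, a+b−1) on (1.00, 0.96) = 0.96
ε OR α = min(1, a+b) on (0.91, 0.96) = 1.00
((NOT ε OR α) AND α) AND (ε OR α) = max(0, a+b−1) on (0.96, 1.00) = 0.96

0.96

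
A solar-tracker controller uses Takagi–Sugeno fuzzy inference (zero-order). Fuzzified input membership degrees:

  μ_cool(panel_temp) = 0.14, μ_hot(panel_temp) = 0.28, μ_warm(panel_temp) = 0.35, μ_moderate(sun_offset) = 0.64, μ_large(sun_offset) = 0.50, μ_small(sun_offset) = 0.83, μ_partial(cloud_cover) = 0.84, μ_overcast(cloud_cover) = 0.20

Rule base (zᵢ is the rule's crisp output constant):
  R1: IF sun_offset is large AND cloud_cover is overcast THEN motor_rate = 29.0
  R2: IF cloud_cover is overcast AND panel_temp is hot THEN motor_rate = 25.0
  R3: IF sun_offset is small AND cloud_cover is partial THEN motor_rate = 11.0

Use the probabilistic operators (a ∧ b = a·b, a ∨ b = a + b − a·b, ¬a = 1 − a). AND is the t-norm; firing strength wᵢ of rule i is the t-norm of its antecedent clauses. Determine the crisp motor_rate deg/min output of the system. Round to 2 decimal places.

14.03

R1 (z=29.0): large=0.50, overcast=0.20; AND[a·b] → w = 0.1000
R2 (z=25.0): overcast=0.20, hot=0.28; AND[a·b] → w = 0.0560
R3 (z=11.0): small=0.83, partial=0.84; AND[a·b] → w = 0.6972
Weighted average = (0.1000·29.0 + 0.0560·25.0 + 0.6972·11.0) / (0.1000 + 0.0560 + 0.6972)
  = 11.9692 / 0.8532 = 14.03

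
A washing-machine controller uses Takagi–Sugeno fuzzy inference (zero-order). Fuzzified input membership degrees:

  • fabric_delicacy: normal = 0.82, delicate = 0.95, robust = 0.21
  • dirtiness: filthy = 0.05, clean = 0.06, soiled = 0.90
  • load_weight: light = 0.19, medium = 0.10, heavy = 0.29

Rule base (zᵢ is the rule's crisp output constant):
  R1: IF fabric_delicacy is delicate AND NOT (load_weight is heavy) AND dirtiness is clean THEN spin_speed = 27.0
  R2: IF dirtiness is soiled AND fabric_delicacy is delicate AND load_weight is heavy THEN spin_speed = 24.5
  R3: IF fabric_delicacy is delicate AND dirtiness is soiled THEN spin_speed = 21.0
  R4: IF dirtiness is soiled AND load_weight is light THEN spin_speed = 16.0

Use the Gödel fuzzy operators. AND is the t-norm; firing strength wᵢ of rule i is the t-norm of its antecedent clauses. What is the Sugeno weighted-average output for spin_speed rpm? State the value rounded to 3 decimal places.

R1 (z=27.0): delicate=0.95, ¬heavy=1−0.29=0.71, clean=0.06; AND[min(a, b)] → w = 0.06
R2 (z=24.5): soiled=0.90, delicate=0.95, heavy=0.29; AND[min(a, b)] → w = 0.29
R3 (z=21.0): delicate=0.95, soiled=0.90; AND[min(a, b)] → w = 0.90
R4 (z=16.0): soiled=0.90, light=0.19; AND[min(a, b)] → w = 0.19
Weighted average = (0.06·27.0 + 0.29·24.5 + 0.90·21.0 + 0.19·16.0) / (0.06 + 0.29 + 0.90 + 0.19)
  = 30.6650 / 1.4400 = 21.295

21.295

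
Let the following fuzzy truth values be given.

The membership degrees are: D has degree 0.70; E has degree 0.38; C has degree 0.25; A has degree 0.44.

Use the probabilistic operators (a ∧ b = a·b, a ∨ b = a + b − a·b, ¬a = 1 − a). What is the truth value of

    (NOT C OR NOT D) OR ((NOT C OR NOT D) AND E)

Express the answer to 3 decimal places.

NOT C = 1 − 0.2500 = 0.7500
NOT D = 1 − 0.7000 = 0.3000
NOT C OR NOT D = a + b − a·b on (0.7500, 0.3000) = 0.8250
NOT C = 1 − 0.2500 = 0.7500
NOT D = 1 − 0.7000 = 0.3000
NOT C OR NOT D = a + b − a·b on (0.7500, 0.3000) = 0.8250
(NOT C OR NOT D) AND E = a·b on (0.8250, 0.3800) = 0.3135
(NOT C OR NOT D) OR ((NOT C OR NOT D) AND E) = a + b − a·b on (0.8250, 0.3135) = 0.8799

0.880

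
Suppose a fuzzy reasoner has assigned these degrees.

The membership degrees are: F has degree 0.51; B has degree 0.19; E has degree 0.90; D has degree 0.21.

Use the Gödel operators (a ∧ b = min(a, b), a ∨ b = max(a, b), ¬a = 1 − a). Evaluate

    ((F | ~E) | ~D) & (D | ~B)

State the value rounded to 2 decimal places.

0.79

~E = 1 − 0.90 = 0.10
F | ~E = max(a, b) on (0.51, 0.10) = 0.51
~D = 1 − 0.21 = 0.79
(F | ~E) | ~D = max(a, b) on (0.51, 0.79) = 0.79
~B = 1 − 0.19 = 0.81
D | ~B = max(a, b) on (0.21, 0.81) = 0.81
((F | ~E) | ~D) & (D | ~B) = min(a, b) on (0.79, 0.81) = 0.79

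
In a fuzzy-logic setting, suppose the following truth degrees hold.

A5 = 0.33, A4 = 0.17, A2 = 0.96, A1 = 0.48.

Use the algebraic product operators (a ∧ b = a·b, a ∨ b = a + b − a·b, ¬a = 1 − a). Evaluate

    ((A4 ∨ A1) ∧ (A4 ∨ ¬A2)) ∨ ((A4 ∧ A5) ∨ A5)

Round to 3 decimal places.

A4 ∨ A1 = a + b − a·b on (0.1700, 0.4800) = 0.5684
¬A2 = 1 − 0.9600 = 0.0400
A4 ∨ ¬A2 = a + b − a·b on (0.1700, 0.0400) = 0.2032
(A4 ∨ A1) ∧ (A4 ∨ ¬A2) = a·b on (0.5684, 0.2032) = 0.1155
A4 ∧ A5 = a·b on (0.1700, 0.3300) = 0.0561
(A4 ∧ A5) ∨ A5 = a + b − a·b on (0.0561, 0.3300) = 0.3676
((A4 ∨ A1) ∧ (A4 ∨ ¬A2)) ∨ ((A4 ∧ A5) ∨ A5) = a + b − a·b on (0.1155, 0.3676) = 0.4406

0.441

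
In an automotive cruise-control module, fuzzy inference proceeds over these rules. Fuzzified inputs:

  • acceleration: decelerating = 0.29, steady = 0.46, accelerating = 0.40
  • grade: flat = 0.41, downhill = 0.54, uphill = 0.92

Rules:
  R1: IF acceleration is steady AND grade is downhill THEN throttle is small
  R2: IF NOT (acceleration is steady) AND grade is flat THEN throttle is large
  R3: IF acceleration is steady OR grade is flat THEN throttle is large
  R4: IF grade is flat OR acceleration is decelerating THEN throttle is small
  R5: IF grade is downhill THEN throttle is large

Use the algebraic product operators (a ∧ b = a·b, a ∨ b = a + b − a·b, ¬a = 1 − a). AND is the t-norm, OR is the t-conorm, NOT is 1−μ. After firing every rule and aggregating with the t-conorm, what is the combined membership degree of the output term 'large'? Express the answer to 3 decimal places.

0.886

R1: steady=0.46, downhill=0.54; AND[a·b] → w = 0.2484
R2: ¬steady=1−0.46=0.54, flat=0.41; AND[a·b] → w = 0.2214
R3: steady=0.46, flat=0.41; OR[a + b − a·b] → w = 0.6814
R4: flat=0.41, decelerating=0.29; OR[a + b − a·b] → w = 0.5811
R5: downhill=0.54 → w = 0.5400
Rules with consequent 'large': {R2, R3, R5} → strengths 0.2214, 0.6814, 0.5400
Aggregate via t-conorm [a + b − a·b]: 0.8859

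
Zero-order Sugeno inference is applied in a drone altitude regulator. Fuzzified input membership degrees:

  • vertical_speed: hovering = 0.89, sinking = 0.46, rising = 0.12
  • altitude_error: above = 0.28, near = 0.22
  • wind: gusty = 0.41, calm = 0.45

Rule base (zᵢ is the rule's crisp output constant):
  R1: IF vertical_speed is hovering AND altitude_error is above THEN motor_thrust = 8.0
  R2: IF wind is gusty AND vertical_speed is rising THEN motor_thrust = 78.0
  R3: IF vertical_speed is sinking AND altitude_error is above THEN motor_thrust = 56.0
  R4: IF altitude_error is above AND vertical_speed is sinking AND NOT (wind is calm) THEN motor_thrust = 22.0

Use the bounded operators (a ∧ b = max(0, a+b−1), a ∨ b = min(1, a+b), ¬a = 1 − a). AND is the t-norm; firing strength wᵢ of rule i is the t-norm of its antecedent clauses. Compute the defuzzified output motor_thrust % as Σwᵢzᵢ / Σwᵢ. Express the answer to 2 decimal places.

R1 (z=8.0): hovering=0.89, above=0.28; AND[max(0, a+b−1)] → w = 0.17
R2 (z=78.0): gusty=0.41, rising=0.12; AND[max(0, a+b−1)] → w = 0.00
R3 (z=56.0): sinking=0.46, above=0.28; AND[max(0, a+b−1)] → w = 0.00
R4 (z=22.0): above=0.28, sinking=0.46, ¬calm=1−0.45=0.55; AND[max(0, a+b−1)] → w = 0.00
Weighted average = (0.17·8.0 + 0.00·78.0 + 0.00·56.0 + 0.00·22.0) / (0.17 + 0.00 + 0.00 + 0.00)
  = 1.3600 / 0.1700 = 8.00

8.00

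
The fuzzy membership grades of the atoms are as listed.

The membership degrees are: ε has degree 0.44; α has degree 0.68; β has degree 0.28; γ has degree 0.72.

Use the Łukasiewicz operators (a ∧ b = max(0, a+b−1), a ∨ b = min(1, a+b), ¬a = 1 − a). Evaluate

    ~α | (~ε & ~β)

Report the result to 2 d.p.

0.60

~α = 1 − 0.68 = 0.32
~ε = 1 − 0.44 = 0.56
~β = 1 − 0.28 = 0.72
~ε & ~β = max(0, a+b−1) on (0.56, 0.72) = 0.28
~α | (~ε & ~β) = min(1, a+b) on (0.32, 0.28) = 0.60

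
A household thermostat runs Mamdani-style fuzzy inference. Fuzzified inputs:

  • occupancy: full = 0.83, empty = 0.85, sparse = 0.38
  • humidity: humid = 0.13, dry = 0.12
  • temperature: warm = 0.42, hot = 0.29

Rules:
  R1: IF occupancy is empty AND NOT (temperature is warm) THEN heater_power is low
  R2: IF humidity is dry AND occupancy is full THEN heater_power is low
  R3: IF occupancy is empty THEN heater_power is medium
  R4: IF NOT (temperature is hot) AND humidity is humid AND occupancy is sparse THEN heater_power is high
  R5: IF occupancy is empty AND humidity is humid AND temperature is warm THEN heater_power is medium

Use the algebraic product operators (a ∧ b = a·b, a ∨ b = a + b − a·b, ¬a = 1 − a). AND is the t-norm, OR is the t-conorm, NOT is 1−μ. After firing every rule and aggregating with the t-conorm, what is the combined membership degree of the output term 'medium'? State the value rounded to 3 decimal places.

R1: empty=0.85, ¬warm=1−0.42=0.58; AND[a·b] → w = 0.4930
R2: dry=0.12, full=0.83; AND[a·b] → w = 0.0996
R3: empty=0.85 → w = 0.8500
R4: ¬hot=1−0.29=0.71, humid=0.13, sparse=0.38; AND[a·b] → w = 0.0351
R5: empty=0.85, humid=0.13, warm=0.42; AND[a·b] → w = 0.0464
Rules with consequent 'medium': {R3, R5} → strengths 0.8500, 0.0464
Aggregate via t-conorm [a + b − a·b]: 0.8570

0.857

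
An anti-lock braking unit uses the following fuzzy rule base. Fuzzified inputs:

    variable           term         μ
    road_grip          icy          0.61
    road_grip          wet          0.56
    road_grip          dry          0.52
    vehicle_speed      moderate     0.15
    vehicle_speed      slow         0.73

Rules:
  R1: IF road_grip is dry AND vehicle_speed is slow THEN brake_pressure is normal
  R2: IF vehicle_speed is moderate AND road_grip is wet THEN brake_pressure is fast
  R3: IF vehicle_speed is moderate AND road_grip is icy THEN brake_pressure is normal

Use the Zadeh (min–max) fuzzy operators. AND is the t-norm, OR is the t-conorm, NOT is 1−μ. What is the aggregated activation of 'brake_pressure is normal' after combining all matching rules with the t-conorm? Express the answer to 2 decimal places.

0.52

R1: dry=0.52, slow=0.73; AND[min(a, b)] → w = 0.52
R2: moderate=0.15, wet=0.56; AND[min(a, b)] → w = 0.15
R3: moderate=0.15, icy=0.61; AND[min(a, b)] → w = 0.15
Rules with consequent 'normal': {R1, R3} → strengths 0.52, 0.15
Aggregate via t-conorm [max(a, b)]: 0.52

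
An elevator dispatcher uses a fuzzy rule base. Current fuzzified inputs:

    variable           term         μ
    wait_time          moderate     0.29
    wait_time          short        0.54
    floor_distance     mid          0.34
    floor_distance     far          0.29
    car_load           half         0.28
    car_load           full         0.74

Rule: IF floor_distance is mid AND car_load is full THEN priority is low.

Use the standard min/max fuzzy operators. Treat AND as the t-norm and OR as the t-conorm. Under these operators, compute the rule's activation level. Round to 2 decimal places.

firing strength: mid=0.34, full=0.74; AND[min(a, b)] → w = 0.34

0.34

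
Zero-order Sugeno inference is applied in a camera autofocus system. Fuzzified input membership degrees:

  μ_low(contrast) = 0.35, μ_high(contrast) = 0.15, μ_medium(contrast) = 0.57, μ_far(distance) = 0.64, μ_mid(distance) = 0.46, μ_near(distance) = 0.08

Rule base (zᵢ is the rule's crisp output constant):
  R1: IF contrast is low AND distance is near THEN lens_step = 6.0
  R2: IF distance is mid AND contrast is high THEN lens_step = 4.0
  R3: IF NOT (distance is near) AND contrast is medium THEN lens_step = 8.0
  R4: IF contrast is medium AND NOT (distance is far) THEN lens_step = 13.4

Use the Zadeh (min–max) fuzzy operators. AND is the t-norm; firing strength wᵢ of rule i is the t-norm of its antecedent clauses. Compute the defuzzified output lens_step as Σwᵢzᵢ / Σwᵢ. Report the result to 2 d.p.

R1 (z=6.0): low=0.35, near=0.08; AND[min(a, b)] → w = 0.08
R2 (z=4.0): mid=0.46, high=0.15; AND[min(a, b)] → w = 0.15
R3 (z=8.0): ¬near=1−0.08=0.92, medium=0.57; AND[min(a, b)] → w = 0.57
R4 (z=13.4): medium=0.57, ¬far=1−0.64=0.36; AND[min(a, b)] → w = 0.36
Weighted average = (0.08·6.0 + 0.15·4.0 + 0.57·8.0 + 0.36·13.4) / (0.08 + 0.15 + 0.57 + 0.36)
  = 10.4640 / 1.1600 = 9.02

9.02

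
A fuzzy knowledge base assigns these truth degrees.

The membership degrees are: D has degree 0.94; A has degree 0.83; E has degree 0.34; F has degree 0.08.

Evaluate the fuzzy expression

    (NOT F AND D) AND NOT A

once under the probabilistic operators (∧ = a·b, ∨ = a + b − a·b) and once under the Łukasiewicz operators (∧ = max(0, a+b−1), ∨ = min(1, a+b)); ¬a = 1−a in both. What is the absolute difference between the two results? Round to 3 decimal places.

Under probabilistic:
  NOT F = 1 − 0.0800 = 0.9200
  NOT F AND D = a·b on (0.9200, 0.9400) = 0.8648
  NOT A = 1 − 0.8300 = 0.1700
  (NOT F AND D) AND NOT A = a·b on (0.8648, 0.1700) = 0.1470
  → value = 0.1470
Under Łukasiewicz:
  NOT F = 1 − 0.08 = 0.92
  NOT F AND D = max(0, a+b−1) on (0.92, 0.94) = 0.86
  NOT A = 1 − 0.83 = 0.17
  (NOT F AND D) AND NOT A = max(0, a+b−1) on (0.86, 0.17) = 0.03
  → value = 0.0300
|0.1470 − 0.0300| = 0.117

0.117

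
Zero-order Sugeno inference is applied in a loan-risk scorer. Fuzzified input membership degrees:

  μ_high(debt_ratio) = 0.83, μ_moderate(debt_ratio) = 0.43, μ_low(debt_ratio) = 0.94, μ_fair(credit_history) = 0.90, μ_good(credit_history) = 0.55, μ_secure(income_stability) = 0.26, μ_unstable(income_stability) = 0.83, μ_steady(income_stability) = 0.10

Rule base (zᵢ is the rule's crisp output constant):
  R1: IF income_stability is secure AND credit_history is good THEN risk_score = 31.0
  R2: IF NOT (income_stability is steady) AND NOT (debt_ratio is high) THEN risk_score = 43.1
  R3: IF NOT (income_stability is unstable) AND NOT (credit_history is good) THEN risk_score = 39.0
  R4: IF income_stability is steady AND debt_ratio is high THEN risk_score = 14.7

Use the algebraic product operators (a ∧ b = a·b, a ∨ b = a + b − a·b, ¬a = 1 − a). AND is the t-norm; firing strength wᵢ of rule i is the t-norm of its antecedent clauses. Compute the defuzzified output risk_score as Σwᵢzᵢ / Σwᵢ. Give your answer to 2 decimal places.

R1 (z=31.0): secure=0.26, good=0.55; AND[a·b] → w = 0.1430
R2 (z=43.1): ¬steady=1−0.10=0.90, ¬high=1−0.83=0.17; AND[a·b] → w = 0.1530
R3 (z=39.0): ¬unstable=1−0.83=0.17, ¬good=1−0.55=0.45; AND[a·b] → w = 0.0765
R4 (z=14.7): steady=0.10, high=0.83; AND[a·b] → w = 0.0830
Weighted average = (0.1430·31.0 + 0.1530·43.1 + 0.0765·39.0 + 0.0830·14.7) / (0.1430 + 0.1530 + 0.0765 + 0.0830)
  = 15.2309 / 0.4555 = 33.44

33.44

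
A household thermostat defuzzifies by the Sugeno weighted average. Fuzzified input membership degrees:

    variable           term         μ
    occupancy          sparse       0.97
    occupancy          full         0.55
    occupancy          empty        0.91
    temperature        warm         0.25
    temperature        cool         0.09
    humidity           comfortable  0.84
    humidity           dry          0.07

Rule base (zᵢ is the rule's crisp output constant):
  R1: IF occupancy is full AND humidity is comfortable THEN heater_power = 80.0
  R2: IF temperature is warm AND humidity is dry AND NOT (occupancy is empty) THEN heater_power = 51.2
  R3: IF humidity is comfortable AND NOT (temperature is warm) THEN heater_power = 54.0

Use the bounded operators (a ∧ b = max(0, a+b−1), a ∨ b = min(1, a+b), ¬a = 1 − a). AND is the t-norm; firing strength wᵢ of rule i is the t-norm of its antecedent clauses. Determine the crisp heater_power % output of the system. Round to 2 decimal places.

R1 (z=80.0): full=0.55, comfortable=0.84; AND[max(0, a+b−1)] → w = 0.39
R2 (z=51.2): warm=0.25, dry=0.07, ¬empty=1−0.91=0.09; AND[max(0, a+b−1)] → w = 0.00
R3 (z=54.0): comfortable=0.84, ¬warm=1−0.25=0.75; AND[max(0, a+b−1)] → w = 0.59
Weighted average = (0.39·80.0 + 0.00·51.2 + 0.59·54.0) / (0.39 + 0.00 + 0.59)
  = 63.0600 / 0.9800 = 64.35

64.35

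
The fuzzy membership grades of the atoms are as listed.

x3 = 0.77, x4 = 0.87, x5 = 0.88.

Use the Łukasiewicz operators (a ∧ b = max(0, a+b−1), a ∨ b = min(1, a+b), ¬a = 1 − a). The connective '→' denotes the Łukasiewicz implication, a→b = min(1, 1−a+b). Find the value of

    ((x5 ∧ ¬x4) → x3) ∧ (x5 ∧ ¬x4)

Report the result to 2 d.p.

¬x4 = 1 − 0.87 = 0.13
x5 ∧ ¬x4 = max(0, a+b−1) on (0.88, 0.13) = 0.01
(x5 ∧ ¬x4) → x3  [Łukasiewicz: min(1, 1−a+b)] with a=0.01, b=0.77 → 1.00
¬x4 = 1 − 0.87 = 0.13
x5 ∧ ¬x4 = max(0, a+b−1) on (0.88, 0.13) = 0.01
((x5 ∧ ¬x4) → x3) ∧ (x5 ∧ ¬x4) = max(0, a+b−1) on (1.00, 0.01) = 0.01

0.01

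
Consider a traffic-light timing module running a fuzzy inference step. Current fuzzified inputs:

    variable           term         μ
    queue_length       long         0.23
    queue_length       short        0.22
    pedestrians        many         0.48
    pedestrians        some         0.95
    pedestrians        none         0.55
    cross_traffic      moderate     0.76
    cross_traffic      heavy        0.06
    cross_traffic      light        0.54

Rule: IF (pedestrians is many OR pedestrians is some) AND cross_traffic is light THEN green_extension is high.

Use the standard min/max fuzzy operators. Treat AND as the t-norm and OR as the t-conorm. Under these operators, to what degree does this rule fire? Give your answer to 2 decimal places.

firing strength: (many=0.48 OR some=0.95) = 0.95; AND[min(a, b)] with light=0.54 → w = 0.54

0.54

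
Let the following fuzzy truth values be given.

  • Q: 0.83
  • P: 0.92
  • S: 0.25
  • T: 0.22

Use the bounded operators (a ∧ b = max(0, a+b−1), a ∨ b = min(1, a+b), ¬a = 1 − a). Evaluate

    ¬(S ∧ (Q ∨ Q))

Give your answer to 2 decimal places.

0.75

Q ∨ Q = min(1, a+b) on (0.83, 0.83) = 1.00
S ∧ (Q ∨ Q) = max(0, a+b−1) on (0.25, 1.00) = 0.25
¬(S ∧ (Q ∨ Q)) = 1 − 0.25 = 0.75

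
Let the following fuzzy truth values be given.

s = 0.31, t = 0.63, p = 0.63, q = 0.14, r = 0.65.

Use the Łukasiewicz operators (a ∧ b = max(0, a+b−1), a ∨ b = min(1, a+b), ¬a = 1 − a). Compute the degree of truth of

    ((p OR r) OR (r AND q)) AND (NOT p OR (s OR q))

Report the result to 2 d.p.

0.82

p OR r = min(1, a+b) on (0.63, 0.65) = 1.00
r AND q = max(0, a+b−1) on (0.65, 0.14) = 0.00
(p OR r) OR (r AND q) = min(1, a+b) on (1.00, 0.00) = 1.00
NOT p = 1 − 0.63 = 0.37
s OR q = min(1, a+b) on (0.31, 0.14) = 0.45
NOT p OR (s OR q) = min(1, a+b) on (0.37, 0.45) = 0.82
((p OR r) OR (r AND q)) AND (NOT p OR (s OR q)) = max(0, a+b−1) on (1.00, 0.82) = 0.82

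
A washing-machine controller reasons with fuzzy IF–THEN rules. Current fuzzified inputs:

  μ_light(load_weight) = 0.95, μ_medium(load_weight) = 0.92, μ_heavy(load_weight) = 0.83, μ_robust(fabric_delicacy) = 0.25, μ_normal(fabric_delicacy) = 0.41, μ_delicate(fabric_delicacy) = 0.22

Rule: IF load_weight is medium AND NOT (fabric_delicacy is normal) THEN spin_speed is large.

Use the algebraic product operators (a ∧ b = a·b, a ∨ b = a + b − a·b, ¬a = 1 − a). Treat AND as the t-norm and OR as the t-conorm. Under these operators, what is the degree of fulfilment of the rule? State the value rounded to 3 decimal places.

firing strength: medium=0.92, ¬normal=1−0.41=0.59; AND[a·b] → w = 0.5428

0.543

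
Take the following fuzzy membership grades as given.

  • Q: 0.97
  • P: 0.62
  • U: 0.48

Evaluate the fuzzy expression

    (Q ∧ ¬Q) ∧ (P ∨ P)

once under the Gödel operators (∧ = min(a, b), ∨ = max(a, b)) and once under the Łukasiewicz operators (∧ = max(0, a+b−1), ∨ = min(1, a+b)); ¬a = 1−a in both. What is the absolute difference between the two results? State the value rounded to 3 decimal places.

Under Gödel:
  ¬Q = 1 − 0.97 = 0.03
  Q ∧ ¬Q = min(a, b) on (0.97, 0.03) = 0.03
  P ∨ P = max(a, b) on (0.62, 0.62) = 0.62
  (Q ∧ ¬Q) ∧ (P ∨ P) = min(a, b) on (0.03, 0.62) = 0.03
  → value = 0.0300
Under Łukasiewicz:
  ¬Q = 1 − 0.97 = 0.03
  Q ∧ ¬Q = max(0, a+b−1) on (0.97, 0.03) = 0.00
  P ∨ P = min(1, a+b) on (0.62, 0.62) = 1.00
  (Q ∧ ¬Q) ∧ (P ∨ P) = max(0, a+b−1) on (0.00, 1.00) = 0.00
  → value = 0.0000
|0.0300 − 0.0000| = 0.030

0.030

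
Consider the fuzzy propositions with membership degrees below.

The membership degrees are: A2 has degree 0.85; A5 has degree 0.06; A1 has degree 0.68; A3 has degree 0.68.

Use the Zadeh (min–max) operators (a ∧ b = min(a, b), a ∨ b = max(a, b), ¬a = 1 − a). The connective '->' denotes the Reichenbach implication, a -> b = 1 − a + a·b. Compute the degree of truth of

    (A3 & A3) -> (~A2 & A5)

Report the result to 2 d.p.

A3 & A3 = min(a, b) on (0.68, 0.68) = 0.68
~A2 = 1 − 0.85 = 0.15
~A2 & A5 = min(a, b) on (0.15, 0.06) = 0.06
(A3 & A3) -> (~A2 & A5)  [Reichenbach: 1 − a + a·b] with a=0.68, b=0.06 → 0.36

0.36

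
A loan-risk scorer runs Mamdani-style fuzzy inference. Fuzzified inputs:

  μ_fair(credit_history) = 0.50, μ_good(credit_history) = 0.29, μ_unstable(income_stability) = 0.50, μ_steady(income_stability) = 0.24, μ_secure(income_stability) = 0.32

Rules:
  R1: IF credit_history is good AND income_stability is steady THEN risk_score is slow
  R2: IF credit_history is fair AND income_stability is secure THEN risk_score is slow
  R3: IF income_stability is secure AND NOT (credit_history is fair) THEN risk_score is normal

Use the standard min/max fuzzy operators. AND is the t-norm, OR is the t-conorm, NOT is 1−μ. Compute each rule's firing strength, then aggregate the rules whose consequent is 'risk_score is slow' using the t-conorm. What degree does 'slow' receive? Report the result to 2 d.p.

0.32

R1: good=0.29, steady=0.24; AND[min(a, b)] → w = 0.24
R2: fair=0.50, secure=0.32; AND[min(a, b)] → w = 0.32
R3: secure=0.32, ¬fair=1−0.50=0.50; AND[min(a, b)] → w = 0.32
Rules with consequent 'slow': {R1, R2} → strengths 0.24, 0.32
Aggregate via t-conorm [max(a, b)]: 0.32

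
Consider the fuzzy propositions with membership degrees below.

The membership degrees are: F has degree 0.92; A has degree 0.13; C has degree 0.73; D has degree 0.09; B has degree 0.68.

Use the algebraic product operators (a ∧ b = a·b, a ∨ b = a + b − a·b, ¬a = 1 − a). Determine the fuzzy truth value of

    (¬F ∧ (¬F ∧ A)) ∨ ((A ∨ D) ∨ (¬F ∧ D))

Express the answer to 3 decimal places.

0.215

¬F = 1 − 0.9200 = 0.0800
¬F = 1 − 0.9200 = 0.0800
¬F ∧ A = a·b on (0.0800, 0.1300) = 0.0104
¬F ∧ (¬F ∧ A) = a·b on (0.0800, 0.0104) = 0.0008
A ∨ D = a + b − a·b on (0.1300, 0.0900) = 0.2083
¬F = 1 − 0.9200 = 0.0800
¬F ∧ D = a·b on (0.0800, 0.0900) = 0.0072
(A ∨ D) ∨ (¬F ∧ D) = a + b − a·b on (0.2083, 0.0072) = 0.2140
(¬F ∧ (¬F ∧ A)) ∨ ((A ∨ D) ∨ (¬F ∧ D)) = a + b − a·b on (0.0008, 0.2140) = 0.2147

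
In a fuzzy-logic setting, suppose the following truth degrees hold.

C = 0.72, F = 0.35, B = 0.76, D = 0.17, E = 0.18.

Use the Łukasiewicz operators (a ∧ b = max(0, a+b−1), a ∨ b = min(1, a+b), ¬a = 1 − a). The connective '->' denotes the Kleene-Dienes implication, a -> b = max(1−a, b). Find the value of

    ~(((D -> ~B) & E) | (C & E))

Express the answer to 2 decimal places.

0.99

~B = 1 − 0.76 = 0.24
D -> ~B  [Kleene-Dienes: max(1−a, b)] with a=0.17, b=0.24 → 0.83
(D -> ~B) & E = max(0, a+b−1) on (0.83, 0.18) = 0.01
C & E = max(0, a+b−1) on (0.72, 0.18) = 0.00
((D -> ~B) & E) | (C & E) = min(1, a+b) on (0.01, 0.00) = 0.01
~(((D -> ~B) & E) | (C & E)) = 1 − 0.01 = 0.99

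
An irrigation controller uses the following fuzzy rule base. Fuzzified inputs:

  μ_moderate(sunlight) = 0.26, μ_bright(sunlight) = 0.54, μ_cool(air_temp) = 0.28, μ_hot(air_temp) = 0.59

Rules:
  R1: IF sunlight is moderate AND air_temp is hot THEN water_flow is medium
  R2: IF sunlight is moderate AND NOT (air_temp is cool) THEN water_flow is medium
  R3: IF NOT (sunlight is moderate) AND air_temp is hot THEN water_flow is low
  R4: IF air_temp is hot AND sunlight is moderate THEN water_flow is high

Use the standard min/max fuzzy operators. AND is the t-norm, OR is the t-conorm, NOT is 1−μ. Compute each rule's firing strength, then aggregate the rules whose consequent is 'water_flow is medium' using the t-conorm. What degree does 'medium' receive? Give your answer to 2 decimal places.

0.26

R1: moderate=0.26, hot=0.59; AND[min(a, b)] → w = 0.26
R2: moderate=0.26, ¬cool=1−0.28=0.72; AND[min(a, b)] → w = 0.26
R3: ¬moderate=1−0.26=0.74, hot=0.59; AND[min(a, b)] → w = 0.59
R4: hot=0.59, moderate=0.26; AND[min(a, b)] → w = 0.26
Rules with consequent 'medium': {R1, R2} → strengths 0.26, 0.26
Aggregate via t-conorm [max(a, b)]: 0.26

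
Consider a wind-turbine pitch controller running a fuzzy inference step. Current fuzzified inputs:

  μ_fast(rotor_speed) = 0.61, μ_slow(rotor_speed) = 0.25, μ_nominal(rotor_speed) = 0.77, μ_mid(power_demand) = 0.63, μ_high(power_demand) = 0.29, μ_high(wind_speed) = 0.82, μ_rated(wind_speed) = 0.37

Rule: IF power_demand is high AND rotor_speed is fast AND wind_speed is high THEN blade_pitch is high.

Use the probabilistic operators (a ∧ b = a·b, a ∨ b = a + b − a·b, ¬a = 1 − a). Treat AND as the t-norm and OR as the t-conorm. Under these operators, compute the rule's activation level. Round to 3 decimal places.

0.145

firing strength: high=0.29, fast=0.61, high=0.82; AND[a·b] → w = 0.1451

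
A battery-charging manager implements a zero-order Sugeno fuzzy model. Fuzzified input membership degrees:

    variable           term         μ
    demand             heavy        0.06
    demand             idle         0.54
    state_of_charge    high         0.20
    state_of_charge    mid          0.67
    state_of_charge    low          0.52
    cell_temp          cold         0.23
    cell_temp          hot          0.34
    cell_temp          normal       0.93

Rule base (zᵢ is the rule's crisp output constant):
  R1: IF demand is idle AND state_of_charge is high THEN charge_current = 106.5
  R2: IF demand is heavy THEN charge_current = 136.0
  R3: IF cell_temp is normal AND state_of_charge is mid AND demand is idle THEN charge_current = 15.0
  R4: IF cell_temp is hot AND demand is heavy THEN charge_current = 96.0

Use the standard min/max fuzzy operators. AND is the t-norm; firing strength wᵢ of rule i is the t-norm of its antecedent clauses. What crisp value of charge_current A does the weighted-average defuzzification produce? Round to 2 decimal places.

R1 (z=106.5): idle=0.54, high=0.20; AND[min(a, b)] → w = 0.20
R2 (z=136.0): heavy=0.06 → w = 0.06
R3 (z=15.0): normal=0.93, mid=0.67, idle=0.54; AND[min(a, b)] → w = 0.54
R4 (z=96.0): hot=0.34, heavy=0.06; AND[min(a, b)] → w = 0.06
Weighted average = (0.20·106.5 + 0.06·136.0 + 0.54·15.0 + 0.06·96.0) / (0.20 + 0.06 + 0.54 + 0.06)
  = 43.3200 / 0.8600 = 50.37

50.37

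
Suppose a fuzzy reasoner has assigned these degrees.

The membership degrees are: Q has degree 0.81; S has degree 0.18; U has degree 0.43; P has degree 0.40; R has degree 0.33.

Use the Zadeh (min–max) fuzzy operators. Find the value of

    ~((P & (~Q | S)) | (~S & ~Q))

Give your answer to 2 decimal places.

0.81

~Q = 1 − 0.81 = 0.19
~Q | S = max(a, b) on (0.19, 0.18) = 0.19
P & (~Q | S) = min(a, b) on (0.40, 0.19) = 0.19
~S = 1 − 0.18 = 0.82
~Q = 1 − 0.81 = 0.19
~S & ~Q = min(a, b) on (0.82, 0.19) = 0.19
(P & (~Q | S)) | (~S & ~Q) = max(a, b) on (0.19, 0.19) = 0.19
~((P & (~Q | S)) | (~S & ~Q)) = 1 − 0.19 = 0.81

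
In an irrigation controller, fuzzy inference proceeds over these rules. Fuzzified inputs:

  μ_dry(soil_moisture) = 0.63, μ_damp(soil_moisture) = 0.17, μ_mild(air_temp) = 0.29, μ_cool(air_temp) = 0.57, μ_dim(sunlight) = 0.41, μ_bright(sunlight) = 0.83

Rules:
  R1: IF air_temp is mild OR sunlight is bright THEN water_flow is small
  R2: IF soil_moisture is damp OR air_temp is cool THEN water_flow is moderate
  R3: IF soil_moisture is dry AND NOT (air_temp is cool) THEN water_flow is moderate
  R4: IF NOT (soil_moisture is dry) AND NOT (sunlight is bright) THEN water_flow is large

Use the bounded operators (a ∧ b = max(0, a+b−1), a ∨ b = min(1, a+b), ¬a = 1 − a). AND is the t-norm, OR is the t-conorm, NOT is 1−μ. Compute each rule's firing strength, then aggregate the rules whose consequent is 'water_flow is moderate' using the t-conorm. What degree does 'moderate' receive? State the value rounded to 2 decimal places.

0.80

R1: mild=0.29, bright=0.83; OR[min(1, a+b)] → w = 1.00
R2: damp=0.17, cool=0.57; OR[min(1, a+b)] → w = 0.74
R3: dry=0.63, ¬cool=1−0.57=0.43; AND[max(0, a+b−1)] → w = 0.06
R4: ¬dry=1−0.63=0.37, ¬bright=1−0.83=0.17; AND[max(0, a+b−1)] → w = 0.00
Rules with consequent 'moderate': {R2, R3} → strengths 0.74, 0.06
Aggregate via t-conorm [min(1, a+b)]: 0.80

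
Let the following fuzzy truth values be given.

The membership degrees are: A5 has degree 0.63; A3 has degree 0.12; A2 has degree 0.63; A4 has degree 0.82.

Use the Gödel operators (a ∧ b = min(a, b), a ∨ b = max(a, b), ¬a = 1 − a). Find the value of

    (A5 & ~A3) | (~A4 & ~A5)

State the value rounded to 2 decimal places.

~A3 = 1 − 0.12 = 0.88
A5 & ~A3 = min(a, b) on (0.63, 0.88) = 0.63
~A4 = 1 − 0.82 = 0.18
~A5 = 1 − 0.63 = 0.37
~A4 & ~A5 = min(a, b) on (0.18, 0.37) = 0.18
(A5 & ~A3) | (~A4 & ~A5) = max(a, b) on (0.63, 0.18) = 0.63

0.63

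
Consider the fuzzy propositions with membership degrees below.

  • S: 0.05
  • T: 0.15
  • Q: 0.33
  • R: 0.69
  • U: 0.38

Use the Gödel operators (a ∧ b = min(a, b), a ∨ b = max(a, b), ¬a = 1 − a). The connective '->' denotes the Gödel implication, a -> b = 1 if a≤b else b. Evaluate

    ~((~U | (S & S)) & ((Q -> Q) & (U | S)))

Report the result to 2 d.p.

~U = 1 − 0.38 = 0.62
S & S = min(a, b) on (0.05, 0.05) = 0.05
~U | (S & S) = max(a, b) on (0.62, 0.05) = 0.62
Q -> Q  [Gödel: 1 if a≤b else b] with a=0.33, b=0.33 → 1.00
U | S = max(a, b) on (0.38, 0.05) = 0.38
(Q -> Q) & (U | S) = min(a, b) on (1.00, 0.38) = 0.38
(~U | (S & S)) & ((Q -> Q) & (U | S)) = min(a, b) on (0.62, 0.38) = 0.38
~((~U | (S & S)) & ((Q -> Q) & (U | S))) = 1 − 0.38 = 0.62

0.62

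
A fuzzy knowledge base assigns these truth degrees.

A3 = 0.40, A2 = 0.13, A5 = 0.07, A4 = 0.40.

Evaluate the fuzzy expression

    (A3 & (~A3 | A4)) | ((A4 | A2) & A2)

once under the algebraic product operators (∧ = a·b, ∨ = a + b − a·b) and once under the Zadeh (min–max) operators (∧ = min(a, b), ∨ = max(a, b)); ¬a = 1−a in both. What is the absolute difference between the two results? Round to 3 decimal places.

0.053

Under algebraic product:
  ~A3 = 1 − 0.4000 = 0.6000
  ~A3 | A4 = a + b − a·b on (0.6000, 0.4000) = 0.7600
  A3 & (~A3 | A4) = a·b on (0.4000, 0.7600) = 0.3040
  A4 | A2 = a + b − a·b on (0.4000, 0.1300) = 0.4780
  (A4 | A2) & A2 = a·b on (0.4780, 0.1300) = 0.0621
  (A3 & (~A3 | A4)) | ((A4 | A2) & A2) = a + b − a·b on (0.3040, 0.0621) = 0.3472
  → value = 0.3472
Under Zadeh (min–max):
  ~A3 = 1 − 0.40 = 0.60
  ~A3 | A4 = max(a, b) on (0.60, 0.40) = 0.60
  A3 & (~A3 | A4) = min(a, b) on (0.40, 0.60) = 0.40
  A4 | A2 = max(a, b) on (0.40, 0.13) = 0.40
  (A4 | A2) & A2 = min(a, b) on (0.40, 0.13) = 0.13
  (A3 & (~A3 | A4)) | ((A4 | A2) & A2) = max(a, b) on (0.40, 0.13) = 0.40
  → value = 0.4000
|0.3472 − 0.4000| = 0.053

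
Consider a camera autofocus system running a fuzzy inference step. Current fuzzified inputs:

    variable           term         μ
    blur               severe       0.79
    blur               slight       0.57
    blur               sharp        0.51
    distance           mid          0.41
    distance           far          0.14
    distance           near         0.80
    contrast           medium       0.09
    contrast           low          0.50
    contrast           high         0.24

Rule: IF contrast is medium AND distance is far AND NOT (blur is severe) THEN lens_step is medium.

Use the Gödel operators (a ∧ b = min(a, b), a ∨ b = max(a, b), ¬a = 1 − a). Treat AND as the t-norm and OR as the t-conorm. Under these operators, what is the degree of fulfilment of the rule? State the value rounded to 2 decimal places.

firing strength: medium=0.09, far=0.14, ¬severe=1−0.79=0.21; AND[min(a, b)] → w = 0.09

0.09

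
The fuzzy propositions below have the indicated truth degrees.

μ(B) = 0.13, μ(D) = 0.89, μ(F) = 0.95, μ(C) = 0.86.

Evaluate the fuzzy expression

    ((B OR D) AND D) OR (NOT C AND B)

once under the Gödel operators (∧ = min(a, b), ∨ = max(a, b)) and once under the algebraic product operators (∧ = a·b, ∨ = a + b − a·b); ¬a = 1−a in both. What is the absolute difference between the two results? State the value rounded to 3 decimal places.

Under Gödel:
  B OR D = max(a, b) on (0.13, 0.89) = 0.89
  (B OR D) AND D = min(a, b) on (0.89, 0.89) = 0.89
  NOT C = 1 − 0.86 = 0.14
  NOT C AND B = min(a, b) on (0.14, 0.13) = 0.13
  ((B OR D) AND D) OR (NOT C AND B) = max(a, b) on (0.89, 0.13) = 0.89
  → value = 0.8900
Under algebraic product:
  B OR D = a + b − a·b on (0.1300, 0.8900) = 0.9043
  (B OR D) AND D = a·b on (0.9043, 0.8900) = 0.8048
  NOT C = 1 − 0.8600 = 0.1400
  NOT C AND B = a·b on (0.1400, 0.1300) = 0.0182
  ((B OR D) AND D) OR (NOT C AND B) = a + b − a·b on (0.8048, 0.0182) = 0.8084
  → value = 0.8084
|0.8900 − 0.8084| = 0.082

0.082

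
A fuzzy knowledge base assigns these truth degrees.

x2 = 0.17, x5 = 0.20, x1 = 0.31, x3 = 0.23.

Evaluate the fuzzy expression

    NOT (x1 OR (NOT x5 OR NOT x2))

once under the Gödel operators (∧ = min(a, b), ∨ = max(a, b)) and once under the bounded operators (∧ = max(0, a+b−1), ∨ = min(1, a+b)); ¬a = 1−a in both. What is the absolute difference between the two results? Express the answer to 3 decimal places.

Under Gödel:
  NOT x5 = 1 − 0.20 = 0.80
  NOT x2 = 1 − 0.17 = 0.83
  NOT x5 OR NOT x2 = max(a, b) on (0.80, 0.83) = 0.83
  x1 OR (NOT x5 OR NOT x2) = max(a, b) on (0.31, 0.83) = 0.83
  NOT (x1 OR (NOT x5 OR NOT x2)) = 1 − 0.83 = 0.17
  → value = 0.1700
Under bounded:
  NOT x5 = 1 − 0.20 = 0.80
  NOT x2 = 1 − 0.17 = 0.83
  NOT x5 OR NOT x2 = min(1, a+b) on (0.80, 0.83) = 1.00
  x1 OR (NOT x5 OR NOT x2) = min(1, a+b) on (0.31, 1.00) = 1.00
  NOT (x1 OR (NOT x5 OR NOT x2)) = 1 − 1.00 = 0.00
  → value = 0.0000
|0.1700 − 0.0000| = 0.170

0.170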